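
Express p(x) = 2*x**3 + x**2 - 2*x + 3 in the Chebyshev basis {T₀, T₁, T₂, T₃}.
(7/2)T₀ + (-1/2)T₁ + (1/2)T₂ + (1/2)T₃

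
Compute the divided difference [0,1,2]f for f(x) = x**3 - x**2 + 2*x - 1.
2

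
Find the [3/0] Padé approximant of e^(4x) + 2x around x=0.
32*x**3/3 + 8*x**2 + 6*x + 1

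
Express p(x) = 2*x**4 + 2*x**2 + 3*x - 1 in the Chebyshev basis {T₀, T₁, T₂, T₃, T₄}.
(3/4)T₀ + (3)T₁ + (2)T₂ + (1/4)T₄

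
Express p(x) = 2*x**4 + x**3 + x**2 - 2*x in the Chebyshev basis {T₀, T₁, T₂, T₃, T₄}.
(5/4)T₀ + (-5/4)T₁ + (3/2)T₂ + (1/4)T₃ + (1/4)T₄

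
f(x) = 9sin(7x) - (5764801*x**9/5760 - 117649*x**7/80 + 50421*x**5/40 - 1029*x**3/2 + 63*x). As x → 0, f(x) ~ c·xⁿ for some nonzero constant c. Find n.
11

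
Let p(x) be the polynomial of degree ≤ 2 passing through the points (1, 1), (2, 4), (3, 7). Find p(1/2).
-1/2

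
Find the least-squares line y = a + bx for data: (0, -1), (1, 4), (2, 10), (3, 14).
a = -9/10, b = 51/10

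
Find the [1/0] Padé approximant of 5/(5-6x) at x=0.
6*x/5 + 1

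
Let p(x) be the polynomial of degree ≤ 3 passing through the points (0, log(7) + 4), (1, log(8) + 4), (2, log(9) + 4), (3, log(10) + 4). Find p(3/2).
log(6*2**(5/8)*3**(1/8)*35**(15/16)/35) + 4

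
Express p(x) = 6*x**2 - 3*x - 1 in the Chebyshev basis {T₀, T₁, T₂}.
(2)T₀ + (-3)T₁ + (3)T₂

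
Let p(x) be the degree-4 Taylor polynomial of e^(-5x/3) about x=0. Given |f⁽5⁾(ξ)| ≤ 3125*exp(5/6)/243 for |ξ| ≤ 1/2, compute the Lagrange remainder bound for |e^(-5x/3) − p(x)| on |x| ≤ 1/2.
625*exp(5/6)/186624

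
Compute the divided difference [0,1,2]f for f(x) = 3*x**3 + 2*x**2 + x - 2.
11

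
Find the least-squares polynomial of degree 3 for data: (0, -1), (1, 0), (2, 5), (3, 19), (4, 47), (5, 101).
-11/9 + (161/54)x + (-83/36)x² + (125/108)x³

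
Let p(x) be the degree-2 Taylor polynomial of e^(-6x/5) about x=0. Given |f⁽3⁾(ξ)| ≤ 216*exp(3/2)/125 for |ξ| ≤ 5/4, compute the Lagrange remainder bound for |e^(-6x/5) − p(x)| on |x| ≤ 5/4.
9*exp(3/2)/16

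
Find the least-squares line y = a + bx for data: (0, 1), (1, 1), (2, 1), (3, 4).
a = 2/5, b = 9/10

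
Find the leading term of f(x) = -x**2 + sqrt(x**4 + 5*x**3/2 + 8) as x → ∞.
5*x/4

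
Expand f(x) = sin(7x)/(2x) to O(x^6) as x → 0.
7/2 - 343*x**2/12 + 16807*x**4/240 + O(x**6)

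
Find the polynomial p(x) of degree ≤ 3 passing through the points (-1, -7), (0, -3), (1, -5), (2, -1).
2*x**3 - 3*x**2 - x - 3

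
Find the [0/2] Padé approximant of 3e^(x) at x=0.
3/(x**2/2 - x + 1)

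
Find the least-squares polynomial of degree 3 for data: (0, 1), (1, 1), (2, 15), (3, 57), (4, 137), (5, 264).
25/21 + (-643/126)x + (211/84)x² + (65/36)x³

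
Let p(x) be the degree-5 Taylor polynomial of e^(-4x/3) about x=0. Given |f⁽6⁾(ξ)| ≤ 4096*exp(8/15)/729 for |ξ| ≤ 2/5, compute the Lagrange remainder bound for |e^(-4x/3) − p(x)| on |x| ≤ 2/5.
16384*exp(8/15)/512578125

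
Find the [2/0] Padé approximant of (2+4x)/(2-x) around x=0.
5*x**2/4 + 5*x/2 + 1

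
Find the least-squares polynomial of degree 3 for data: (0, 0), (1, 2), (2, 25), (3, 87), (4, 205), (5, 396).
5/126 + (-2351/756)x + (130/63)x² + (311/108)x³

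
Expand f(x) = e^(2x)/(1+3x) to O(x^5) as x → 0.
1 - x + 5*x**2 - 41*x**3/3 + 125*x**4/3 + O(x**5)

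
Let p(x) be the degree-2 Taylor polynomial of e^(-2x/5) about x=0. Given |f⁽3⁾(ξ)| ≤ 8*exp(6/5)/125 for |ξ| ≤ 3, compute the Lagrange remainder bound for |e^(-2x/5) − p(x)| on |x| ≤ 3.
36*exp(6/5)/125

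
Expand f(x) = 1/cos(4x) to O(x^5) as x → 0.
1 + 8*x**2 + 160*x**4/3 + O(x**5)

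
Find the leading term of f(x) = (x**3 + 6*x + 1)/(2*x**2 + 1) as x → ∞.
x/2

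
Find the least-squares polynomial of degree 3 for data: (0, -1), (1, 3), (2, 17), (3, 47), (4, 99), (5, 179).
-1 + x + (2)x² + x³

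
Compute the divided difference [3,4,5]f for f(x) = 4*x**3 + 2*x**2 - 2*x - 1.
50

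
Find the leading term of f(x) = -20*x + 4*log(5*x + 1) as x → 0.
-50*x**2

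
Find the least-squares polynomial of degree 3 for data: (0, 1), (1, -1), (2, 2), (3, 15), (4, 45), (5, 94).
68/63 + (-1235/378)x + (41/252)x² + (91/108)x³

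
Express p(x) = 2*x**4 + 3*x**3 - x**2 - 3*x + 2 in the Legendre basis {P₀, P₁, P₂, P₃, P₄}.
(31/15)P₀ + (-6/5)P₁ + (10/21)P₂ + (6/5)P₃ + (16/35)P₄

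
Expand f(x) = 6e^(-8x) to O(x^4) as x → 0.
6 - 48*x + 192*x**2 - 512*x**3 + O(x**4)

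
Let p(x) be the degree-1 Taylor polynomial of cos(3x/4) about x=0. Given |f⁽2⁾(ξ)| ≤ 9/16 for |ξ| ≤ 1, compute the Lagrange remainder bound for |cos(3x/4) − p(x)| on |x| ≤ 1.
9/32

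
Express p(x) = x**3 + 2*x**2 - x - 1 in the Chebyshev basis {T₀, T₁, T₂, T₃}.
(-1/4)T₁ + T₂ + (1/4)T₃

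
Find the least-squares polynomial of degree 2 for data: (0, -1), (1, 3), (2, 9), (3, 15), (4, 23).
-37/35 + (26/7)x + (4/7)x²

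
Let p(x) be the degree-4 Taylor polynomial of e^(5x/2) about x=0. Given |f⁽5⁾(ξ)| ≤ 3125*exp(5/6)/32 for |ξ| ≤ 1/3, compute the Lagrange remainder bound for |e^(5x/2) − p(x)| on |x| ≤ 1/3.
625*exp(5/6)/186624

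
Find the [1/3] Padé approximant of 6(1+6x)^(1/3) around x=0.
(30*x + 6)/(8*x**3/3 - 2*x**2 + 3*x + 1)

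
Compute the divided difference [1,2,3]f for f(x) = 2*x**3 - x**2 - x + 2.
11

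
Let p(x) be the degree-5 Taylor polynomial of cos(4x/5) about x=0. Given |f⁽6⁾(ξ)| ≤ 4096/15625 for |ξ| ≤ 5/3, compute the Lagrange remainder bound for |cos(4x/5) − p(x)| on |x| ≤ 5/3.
256/32805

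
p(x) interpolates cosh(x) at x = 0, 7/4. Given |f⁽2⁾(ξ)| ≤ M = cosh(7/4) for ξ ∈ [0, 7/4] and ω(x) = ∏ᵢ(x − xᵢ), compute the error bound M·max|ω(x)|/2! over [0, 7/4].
49*cosh(7/4)/128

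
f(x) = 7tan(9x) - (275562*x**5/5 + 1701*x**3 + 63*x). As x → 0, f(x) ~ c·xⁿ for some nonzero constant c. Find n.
7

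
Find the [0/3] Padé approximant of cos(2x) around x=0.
1/(2*x**2 + 1)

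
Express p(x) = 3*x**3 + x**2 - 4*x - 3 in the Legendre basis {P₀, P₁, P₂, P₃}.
(-8/3)P₀ + (-11/5)P₁ + (2/3)P₂ + (6/5)P₃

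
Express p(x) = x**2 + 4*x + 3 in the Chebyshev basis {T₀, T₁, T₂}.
(7/2)T₀ + (4)T₁ + (1/2)T₂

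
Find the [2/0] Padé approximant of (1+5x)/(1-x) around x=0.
6*x**2 + 6*x + 1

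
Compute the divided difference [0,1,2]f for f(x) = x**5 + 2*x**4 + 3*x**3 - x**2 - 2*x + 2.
37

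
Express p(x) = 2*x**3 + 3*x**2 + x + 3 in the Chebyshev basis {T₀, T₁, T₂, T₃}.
(9/2)T₀ + (5/2)T₁ + (3/2)T₂ + (1/2)T₃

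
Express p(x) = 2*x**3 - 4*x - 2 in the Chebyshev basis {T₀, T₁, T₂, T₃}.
(-2)T₀ + (-5/2)T₁ + (1/2)T₃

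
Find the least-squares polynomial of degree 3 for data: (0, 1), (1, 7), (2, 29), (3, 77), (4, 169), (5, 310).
23/21 + (241/126)x + (155/84)x² + (73/36)x³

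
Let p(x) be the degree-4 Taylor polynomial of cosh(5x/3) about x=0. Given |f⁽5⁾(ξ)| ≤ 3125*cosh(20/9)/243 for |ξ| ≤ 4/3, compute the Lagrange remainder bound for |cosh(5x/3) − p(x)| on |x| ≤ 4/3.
80000*cosh(20/9)/177147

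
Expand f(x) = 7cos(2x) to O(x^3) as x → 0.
7 - 14*x**2 + O(x**3)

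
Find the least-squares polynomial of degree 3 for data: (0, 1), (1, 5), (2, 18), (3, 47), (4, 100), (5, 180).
47/42 + (199/252)x + (145/84)x² + (19/18)x³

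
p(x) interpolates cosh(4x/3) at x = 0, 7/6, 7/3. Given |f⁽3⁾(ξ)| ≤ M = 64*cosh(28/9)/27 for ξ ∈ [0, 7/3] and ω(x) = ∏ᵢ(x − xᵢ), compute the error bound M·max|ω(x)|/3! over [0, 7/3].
2744*sqrt(3)*cosh(28/9)/19683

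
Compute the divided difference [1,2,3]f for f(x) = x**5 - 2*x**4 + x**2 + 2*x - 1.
41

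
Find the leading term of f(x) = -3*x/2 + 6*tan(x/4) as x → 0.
x**3/32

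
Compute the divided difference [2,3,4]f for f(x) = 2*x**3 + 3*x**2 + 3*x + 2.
21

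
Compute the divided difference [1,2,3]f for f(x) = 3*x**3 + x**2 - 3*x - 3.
19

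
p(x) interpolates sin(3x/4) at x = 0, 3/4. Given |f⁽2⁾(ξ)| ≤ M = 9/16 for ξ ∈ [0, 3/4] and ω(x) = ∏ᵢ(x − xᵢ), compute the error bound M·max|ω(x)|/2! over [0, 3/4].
81/2048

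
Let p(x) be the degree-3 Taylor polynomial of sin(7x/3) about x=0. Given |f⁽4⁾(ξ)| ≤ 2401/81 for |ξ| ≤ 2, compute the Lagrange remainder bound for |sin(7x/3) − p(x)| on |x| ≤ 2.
4802/243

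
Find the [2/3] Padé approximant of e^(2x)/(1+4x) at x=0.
(13*x**2/37 + 188*x/185 + 1)/(706*x**3/555 - 669*x**2/185 + 558*x/185 + 1)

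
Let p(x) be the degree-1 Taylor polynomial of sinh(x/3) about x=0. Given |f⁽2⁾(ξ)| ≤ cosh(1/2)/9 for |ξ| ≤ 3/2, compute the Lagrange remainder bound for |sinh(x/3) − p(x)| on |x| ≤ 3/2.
cosh(1/2)/8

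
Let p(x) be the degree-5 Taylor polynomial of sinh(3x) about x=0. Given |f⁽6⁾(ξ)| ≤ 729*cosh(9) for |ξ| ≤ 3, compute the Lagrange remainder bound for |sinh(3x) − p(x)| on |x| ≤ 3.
59049*cosh(9)/80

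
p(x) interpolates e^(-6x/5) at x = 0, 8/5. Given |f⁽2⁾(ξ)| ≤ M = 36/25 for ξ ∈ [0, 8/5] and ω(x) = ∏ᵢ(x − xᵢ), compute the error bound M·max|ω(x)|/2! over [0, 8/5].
288/625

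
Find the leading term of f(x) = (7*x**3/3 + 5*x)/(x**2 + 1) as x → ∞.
7*x/3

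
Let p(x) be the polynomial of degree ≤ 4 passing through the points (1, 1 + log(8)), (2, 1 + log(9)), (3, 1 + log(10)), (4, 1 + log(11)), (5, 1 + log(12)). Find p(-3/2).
1 + log(309485009821345068724781056000000000000000000000000000000000000000000000000000000000000000000000000000000*11**(11/32)*2**(81/128)*3**(123/128)*5**(13/64)/789157260429759242097992683682682139961107682185177269112730498723873946354418953378950901345590804885499)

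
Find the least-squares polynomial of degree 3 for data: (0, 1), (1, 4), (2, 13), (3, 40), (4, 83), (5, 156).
22/21 + (95/126)x + (16/21)x² + (19/18)x³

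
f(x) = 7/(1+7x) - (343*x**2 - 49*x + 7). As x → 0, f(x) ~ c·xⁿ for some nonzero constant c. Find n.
3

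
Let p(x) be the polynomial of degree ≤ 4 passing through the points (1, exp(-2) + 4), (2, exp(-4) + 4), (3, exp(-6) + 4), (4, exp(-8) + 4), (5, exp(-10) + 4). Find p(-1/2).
(-2772*exp(6) - 1540*exp(2) + 315 + 2970*exp(4) + 1155*exp(8) + 512*exp(10))*exp(-10)/128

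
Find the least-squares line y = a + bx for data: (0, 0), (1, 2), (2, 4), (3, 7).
a = -1/5, b = 23/10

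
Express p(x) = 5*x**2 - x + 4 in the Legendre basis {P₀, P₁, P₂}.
(17/3)P₀ - P₁ + (10/3)P₂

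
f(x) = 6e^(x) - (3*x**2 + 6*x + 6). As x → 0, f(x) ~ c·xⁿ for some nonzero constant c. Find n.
3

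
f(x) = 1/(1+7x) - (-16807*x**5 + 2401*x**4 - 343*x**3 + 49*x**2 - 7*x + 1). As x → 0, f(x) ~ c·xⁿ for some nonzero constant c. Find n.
6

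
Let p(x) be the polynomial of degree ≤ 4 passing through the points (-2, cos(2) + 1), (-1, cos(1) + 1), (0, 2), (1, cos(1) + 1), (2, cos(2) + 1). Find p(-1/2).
-cos(2)/64 + 5*cos(1)/16 + 109/64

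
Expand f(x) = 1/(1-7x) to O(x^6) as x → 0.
1 + 7*x + 49*x**2 + 343*x**3 + 2401*x**4 + 16807*x**5 + O(x**6)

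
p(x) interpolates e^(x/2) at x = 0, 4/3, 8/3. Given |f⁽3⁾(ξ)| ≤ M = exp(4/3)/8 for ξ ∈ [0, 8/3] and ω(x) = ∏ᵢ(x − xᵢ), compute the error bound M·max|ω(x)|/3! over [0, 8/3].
8*sqrt(3)*exp(4/3)/729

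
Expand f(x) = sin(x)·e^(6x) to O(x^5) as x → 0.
x + 6*x**2 + 107*x**3/6 + 35*x**4 + O(x**5)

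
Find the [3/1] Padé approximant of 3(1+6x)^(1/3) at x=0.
(-8*x**3 + 12*x**2 + 18*x + 3)/(4*x + 1)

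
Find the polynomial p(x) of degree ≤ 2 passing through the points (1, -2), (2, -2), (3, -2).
-2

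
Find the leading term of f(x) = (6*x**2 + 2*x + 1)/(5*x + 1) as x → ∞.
6*x/5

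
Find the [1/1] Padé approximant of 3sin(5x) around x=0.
15*x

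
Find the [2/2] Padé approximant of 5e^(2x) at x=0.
(5*x**2/3 + 5*x + 5)/(x**2/3 - x + 1)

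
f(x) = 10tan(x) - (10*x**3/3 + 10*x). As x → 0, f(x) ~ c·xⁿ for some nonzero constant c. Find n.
5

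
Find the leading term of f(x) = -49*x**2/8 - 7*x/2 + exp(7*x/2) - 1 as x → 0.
343*x**3/48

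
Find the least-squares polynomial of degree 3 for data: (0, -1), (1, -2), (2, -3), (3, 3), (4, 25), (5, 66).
-8/9 + (215/378)x + (-194/63)x² + (61/54)x³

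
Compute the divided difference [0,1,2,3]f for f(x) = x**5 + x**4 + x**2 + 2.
31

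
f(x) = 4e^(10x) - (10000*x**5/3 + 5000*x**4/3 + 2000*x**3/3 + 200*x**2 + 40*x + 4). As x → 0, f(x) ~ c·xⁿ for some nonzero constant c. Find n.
6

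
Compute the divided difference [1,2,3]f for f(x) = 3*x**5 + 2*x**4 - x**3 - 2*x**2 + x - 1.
312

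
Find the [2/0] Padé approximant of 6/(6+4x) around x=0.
4*x**2/9 - 2*x/3 + 1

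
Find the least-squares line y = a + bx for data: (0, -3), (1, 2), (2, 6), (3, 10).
a = -27/10, b = 43/10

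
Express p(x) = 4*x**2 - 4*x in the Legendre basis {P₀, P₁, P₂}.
(4/3)P₀ + (-4)P₁ + (8/3)P₂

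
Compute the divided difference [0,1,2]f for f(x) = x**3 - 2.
3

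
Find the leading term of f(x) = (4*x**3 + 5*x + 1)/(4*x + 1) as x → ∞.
x**2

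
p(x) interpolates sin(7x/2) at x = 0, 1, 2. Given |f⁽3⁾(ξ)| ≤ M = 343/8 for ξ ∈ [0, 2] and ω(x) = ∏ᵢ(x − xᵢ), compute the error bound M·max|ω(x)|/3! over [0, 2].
343*sqrt(3)/216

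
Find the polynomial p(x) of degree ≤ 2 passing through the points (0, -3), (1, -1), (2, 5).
2*x**2 - 3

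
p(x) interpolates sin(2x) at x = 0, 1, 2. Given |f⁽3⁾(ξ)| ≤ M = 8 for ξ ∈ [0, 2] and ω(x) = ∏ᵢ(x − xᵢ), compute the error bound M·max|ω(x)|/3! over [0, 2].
8*sqrt(3)/27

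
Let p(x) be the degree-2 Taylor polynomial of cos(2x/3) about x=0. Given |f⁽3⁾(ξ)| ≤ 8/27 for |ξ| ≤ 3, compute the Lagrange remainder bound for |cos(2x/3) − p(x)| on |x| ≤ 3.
4/3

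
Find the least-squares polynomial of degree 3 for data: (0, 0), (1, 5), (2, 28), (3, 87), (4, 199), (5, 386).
-5/42 + (767/252)x + (-61/84)x² + (28/9)x³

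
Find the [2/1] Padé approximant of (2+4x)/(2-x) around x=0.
(2*x + 1)/(1 - x/2)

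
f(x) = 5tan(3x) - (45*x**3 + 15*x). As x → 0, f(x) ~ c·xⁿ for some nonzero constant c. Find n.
5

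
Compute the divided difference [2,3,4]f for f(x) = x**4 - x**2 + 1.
54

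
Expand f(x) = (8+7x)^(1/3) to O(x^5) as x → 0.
2 + 7*x/12 - 49*x**2/288 + 1715*x**3/20736 - 12005*x**4/248832 + O(x**5)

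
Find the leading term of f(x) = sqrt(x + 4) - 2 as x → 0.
x/4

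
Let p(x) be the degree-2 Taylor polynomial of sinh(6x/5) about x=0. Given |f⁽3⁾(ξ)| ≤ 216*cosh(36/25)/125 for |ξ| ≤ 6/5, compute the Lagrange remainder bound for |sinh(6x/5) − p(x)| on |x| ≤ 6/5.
7776*cosh(36/25)/15625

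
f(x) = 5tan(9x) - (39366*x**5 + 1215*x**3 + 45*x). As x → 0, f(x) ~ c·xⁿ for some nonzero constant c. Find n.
7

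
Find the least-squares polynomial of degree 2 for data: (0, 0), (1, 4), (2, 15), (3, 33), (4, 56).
-6/35 + (87/70)x + (45/14)x²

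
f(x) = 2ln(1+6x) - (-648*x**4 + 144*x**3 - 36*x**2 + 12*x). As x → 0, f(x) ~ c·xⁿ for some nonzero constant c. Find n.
5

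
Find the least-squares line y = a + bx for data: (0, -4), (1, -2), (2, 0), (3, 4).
a = -22/5, b = 13/5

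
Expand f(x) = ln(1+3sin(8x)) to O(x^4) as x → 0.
24*x - 288*x**2 + 4352*x**3 + O(x**4)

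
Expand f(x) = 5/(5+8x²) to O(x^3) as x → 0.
1 - 8*x**2/5 + O(x**3)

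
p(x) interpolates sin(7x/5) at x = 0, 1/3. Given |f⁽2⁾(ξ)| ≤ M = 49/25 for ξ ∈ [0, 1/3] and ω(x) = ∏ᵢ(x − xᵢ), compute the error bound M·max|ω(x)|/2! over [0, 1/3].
49/1800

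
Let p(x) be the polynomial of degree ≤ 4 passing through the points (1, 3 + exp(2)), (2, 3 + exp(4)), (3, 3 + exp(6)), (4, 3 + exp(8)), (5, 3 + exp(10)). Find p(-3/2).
-1365*exp(8)/32 - 2145*exp(4)/32 + 3 + 3003*exp(2)/128 + 5005*exp(6)/64 + 1155*exp(10)/128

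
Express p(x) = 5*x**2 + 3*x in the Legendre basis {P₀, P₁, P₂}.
(5/3)P₀ + (3)P₁ + (10/3)P₂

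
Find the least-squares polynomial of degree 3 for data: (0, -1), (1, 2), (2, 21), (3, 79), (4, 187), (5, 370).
-61/63 + (-4/189)x + (-22/63)x² + (82/27)x³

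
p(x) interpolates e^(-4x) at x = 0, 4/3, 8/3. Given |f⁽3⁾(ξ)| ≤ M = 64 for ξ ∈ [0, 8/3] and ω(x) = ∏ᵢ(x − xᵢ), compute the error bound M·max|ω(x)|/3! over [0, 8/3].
4096*sqrt(3)/729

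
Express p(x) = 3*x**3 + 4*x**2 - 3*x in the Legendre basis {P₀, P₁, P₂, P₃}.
(4/3)P₀ + (-6/5)P₁ + (8/3)P₂ + (6/5)P₃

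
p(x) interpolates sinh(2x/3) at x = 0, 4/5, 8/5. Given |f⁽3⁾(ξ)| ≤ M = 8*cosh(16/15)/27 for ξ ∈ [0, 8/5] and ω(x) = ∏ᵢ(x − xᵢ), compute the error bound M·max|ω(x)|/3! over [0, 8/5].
512*sqrt(3)*cosh(16/15)/91125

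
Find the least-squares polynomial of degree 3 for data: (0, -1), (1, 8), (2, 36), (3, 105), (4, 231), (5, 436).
-20/21 + (325/63)x + (1/3)x² + (29/9)x³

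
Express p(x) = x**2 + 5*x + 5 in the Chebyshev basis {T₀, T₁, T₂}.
(11/2)T₀ + (5)T₁ + (1/2)T₂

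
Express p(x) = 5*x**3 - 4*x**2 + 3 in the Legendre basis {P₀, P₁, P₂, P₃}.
(5/3)P₀ + (3)P₁ + (-8/3)P₂ + (2)P₃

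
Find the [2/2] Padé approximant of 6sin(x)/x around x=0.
(6 - 7*x**2/10)/(x**2/20 + 1)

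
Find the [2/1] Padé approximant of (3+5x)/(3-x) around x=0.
(5*x/3 + 1)/(1 - x/3)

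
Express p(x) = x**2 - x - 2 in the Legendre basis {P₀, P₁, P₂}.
(-5/3)P₀ - P₁ + (2/3)P₂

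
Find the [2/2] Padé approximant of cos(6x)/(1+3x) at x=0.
(-12*x**2 - x + 1)/(3*x**2 + 2*x + 1)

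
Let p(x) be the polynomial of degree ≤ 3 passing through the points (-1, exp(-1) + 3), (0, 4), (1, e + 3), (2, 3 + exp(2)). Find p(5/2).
(-5 + e*(-35*e + 69 + 35*exp(2)))*exp(-1)/16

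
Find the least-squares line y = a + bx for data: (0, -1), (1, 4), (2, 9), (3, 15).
a = -6/5, b = 53/10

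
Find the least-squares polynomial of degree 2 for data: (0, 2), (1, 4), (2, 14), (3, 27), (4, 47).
62/35 + (11/70)x + (39/14)x²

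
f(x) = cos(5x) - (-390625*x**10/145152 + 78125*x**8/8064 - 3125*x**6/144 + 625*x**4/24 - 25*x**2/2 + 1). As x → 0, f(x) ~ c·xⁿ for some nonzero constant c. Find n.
12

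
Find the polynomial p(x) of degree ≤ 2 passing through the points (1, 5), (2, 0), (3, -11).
-3*x**2 + 4*x + 4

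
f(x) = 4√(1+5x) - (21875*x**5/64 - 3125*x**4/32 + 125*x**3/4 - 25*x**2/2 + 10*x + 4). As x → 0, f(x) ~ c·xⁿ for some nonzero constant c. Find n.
6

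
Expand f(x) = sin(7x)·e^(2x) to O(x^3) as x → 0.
7*x + 14*x**2 + O(x**3)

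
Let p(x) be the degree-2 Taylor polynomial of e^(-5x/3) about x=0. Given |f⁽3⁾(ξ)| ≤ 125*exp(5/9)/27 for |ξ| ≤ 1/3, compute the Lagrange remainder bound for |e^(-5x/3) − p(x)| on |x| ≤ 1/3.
125*exp(5/9)/4374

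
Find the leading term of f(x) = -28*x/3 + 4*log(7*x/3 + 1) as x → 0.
-98*x**2/9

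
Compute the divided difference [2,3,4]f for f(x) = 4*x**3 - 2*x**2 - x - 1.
34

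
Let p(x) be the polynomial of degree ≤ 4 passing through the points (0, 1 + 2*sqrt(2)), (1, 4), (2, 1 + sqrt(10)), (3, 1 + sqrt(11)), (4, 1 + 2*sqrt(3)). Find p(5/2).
-5*sqrt(3)/64 + 3*sqrt(2)/64 + 17/32 + 15*sqrt(11)/32 + 45*sqrt(10)/64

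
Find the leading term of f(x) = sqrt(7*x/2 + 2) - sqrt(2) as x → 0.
7*sqrt(2)*x/8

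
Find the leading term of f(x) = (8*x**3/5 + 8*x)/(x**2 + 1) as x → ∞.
8*x/5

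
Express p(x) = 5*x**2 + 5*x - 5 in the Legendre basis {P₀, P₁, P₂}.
(-10/3)P₀ + (5)P₁ + (10/3)P₂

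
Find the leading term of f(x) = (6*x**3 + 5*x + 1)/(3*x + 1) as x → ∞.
2*x**2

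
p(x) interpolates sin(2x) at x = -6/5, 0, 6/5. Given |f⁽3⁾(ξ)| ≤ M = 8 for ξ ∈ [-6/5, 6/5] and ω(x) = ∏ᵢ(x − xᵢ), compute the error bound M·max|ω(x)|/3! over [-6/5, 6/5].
64*sqrt(3)/125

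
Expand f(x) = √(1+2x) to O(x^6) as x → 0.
1 + x - x**2/2 + x**3/2 - 5*x**4/8 + 7*x**5/8 + O(x**6)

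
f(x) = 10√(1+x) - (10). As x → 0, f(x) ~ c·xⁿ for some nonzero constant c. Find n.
1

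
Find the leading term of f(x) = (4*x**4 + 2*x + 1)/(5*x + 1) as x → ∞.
4*x**3/5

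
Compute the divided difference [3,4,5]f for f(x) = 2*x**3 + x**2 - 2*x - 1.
25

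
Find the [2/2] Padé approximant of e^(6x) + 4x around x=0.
(39*x**2 + 13*x + 1)/(-9*x**2 + 3*x + 1)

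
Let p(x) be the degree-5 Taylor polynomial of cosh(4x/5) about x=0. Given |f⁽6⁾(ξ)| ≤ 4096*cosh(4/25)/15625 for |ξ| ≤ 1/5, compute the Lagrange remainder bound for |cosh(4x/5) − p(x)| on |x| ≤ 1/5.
256*cosh(4/25)/10986328125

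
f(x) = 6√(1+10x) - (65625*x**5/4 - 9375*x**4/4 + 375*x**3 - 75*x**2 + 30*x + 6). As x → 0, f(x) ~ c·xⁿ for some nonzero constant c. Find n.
6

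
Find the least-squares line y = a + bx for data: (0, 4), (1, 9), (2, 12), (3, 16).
a = 22/5, b = 39/10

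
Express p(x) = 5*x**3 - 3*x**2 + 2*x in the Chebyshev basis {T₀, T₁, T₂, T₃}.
(-3/2)T₀ + (23/4)T₁ + (-3/2)T₂ + (5/4)T₃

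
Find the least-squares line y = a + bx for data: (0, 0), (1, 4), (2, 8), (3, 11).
a = 1/5, b = 37/10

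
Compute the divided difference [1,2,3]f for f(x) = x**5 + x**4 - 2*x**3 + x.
103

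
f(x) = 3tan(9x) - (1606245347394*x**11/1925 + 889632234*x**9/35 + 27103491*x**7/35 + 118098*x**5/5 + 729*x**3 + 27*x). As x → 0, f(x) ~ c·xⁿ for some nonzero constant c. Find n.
13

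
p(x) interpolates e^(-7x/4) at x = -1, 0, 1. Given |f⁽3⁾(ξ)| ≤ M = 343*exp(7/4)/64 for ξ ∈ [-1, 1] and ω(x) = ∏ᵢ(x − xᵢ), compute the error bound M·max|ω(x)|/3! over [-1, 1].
343*sqrt(3)*exp(7/4)/1728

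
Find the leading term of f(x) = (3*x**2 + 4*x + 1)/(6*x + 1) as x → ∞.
x/2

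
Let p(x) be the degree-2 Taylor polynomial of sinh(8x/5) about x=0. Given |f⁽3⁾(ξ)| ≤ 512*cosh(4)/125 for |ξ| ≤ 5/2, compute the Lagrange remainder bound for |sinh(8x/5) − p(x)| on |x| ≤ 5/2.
32*cosh(4)/3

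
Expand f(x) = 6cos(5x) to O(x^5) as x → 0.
6 - 75*x**2 + 625*x**4/4 + O(x**5)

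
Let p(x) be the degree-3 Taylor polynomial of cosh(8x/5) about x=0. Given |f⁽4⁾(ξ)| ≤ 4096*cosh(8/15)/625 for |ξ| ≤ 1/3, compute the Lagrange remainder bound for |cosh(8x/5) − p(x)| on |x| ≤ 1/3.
512*cosh(8/15)/151875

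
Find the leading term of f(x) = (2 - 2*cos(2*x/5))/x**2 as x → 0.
4/25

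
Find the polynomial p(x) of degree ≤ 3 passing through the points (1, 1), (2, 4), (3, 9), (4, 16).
x**2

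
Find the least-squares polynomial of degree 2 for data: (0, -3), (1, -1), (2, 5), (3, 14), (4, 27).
-106/35 + (5/14)x + (25/14)x²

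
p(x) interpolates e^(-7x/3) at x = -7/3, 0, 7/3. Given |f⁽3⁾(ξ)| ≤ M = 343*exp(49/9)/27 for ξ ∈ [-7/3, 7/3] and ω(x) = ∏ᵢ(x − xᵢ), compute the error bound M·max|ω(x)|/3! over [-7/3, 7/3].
117649*sqrt(3)*exp(49/9)/19683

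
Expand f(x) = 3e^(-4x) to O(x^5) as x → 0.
3 - 12*x + 24*x**2 - 32*x**3 + 32*x**4 + O(x**5)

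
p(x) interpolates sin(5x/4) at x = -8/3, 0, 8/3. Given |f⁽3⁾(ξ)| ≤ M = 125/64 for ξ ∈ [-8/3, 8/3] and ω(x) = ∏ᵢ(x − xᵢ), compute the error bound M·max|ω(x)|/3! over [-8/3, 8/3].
1000*sqrt(3)/729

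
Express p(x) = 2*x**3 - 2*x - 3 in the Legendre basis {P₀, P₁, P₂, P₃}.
(-3)P₀ + (-4/5)P₁ + (4/5)P₃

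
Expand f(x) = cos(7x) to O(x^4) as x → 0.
1 - 49*x**2/2 + O(x**4)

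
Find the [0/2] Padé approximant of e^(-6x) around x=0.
1/(18*x**2 + 6*x + 1)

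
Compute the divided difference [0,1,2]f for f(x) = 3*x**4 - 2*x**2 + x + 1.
19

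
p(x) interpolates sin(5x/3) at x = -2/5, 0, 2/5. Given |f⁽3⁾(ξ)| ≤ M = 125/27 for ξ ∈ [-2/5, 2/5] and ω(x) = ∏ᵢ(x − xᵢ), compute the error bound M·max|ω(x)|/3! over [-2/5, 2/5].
8*sqrt(3)/729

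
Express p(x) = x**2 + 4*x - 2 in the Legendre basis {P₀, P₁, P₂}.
(-5/3)P₀ + (4)P₁ + (2/3)P₂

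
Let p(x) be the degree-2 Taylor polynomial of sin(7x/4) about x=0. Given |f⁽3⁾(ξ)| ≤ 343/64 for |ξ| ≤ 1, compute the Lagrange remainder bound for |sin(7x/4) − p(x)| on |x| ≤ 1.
343/384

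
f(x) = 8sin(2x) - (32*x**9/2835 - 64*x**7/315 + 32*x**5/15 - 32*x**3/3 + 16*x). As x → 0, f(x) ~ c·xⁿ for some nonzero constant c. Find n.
11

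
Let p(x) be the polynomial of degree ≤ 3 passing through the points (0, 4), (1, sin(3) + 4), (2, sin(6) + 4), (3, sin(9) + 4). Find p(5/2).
15*sin(6)/16 - 5*sin(3)/16 + 5*sin(9)/16 + 4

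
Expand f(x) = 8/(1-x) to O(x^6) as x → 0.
8 + 8*x + 8*x**2 + 8*x**3 + 8*x**4 + 8*x**5 + O(x**6)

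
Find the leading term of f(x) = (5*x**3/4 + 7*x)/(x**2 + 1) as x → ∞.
5*x/4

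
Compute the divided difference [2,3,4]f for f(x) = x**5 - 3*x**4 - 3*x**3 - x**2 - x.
92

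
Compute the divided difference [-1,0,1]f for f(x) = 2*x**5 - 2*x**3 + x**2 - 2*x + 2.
1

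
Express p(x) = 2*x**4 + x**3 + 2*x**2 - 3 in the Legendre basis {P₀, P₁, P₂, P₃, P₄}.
(-29/15)P₀ + (3/5)P₁ + (52/21)P₂ + (2/5)P₃ + (16/35)P₄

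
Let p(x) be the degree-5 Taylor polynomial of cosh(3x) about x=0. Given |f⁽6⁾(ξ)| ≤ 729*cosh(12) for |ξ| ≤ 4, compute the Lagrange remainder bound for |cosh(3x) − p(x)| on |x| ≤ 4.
20736*cosh(12)/5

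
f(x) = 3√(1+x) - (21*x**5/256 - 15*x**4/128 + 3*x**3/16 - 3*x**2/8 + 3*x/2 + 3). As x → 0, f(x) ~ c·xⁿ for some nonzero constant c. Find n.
6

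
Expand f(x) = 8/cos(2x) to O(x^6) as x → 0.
8 + 16*x**2 + 80*x**4/3 + O(x**6)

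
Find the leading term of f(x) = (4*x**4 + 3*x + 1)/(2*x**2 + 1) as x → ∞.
2*x**2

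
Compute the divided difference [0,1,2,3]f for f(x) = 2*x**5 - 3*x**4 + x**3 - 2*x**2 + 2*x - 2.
33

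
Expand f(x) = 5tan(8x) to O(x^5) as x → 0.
40*x + 2560*x**3/3 + O(x**5)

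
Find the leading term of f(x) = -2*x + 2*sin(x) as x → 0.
-x**3/3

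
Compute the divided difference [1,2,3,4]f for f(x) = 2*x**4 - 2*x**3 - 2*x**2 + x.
18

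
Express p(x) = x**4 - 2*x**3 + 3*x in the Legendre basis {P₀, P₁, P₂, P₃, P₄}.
(1/5)P₀ + (9/5)P₁ + (4/7)P₂ + (-4/5)P₃ + (8/35)P₄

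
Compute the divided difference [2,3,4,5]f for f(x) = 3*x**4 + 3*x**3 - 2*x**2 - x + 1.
45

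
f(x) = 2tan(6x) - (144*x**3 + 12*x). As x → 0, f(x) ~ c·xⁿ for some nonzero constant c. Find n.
5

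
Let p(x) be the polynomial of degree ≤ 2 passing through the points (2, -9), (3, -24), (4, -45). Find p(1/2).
9/4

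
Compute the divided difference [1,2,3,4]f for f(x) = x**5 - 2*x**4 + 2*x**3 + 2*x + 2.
47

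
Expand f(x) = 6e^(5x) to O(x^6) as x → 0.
6 + 30*x + 75*x**2 + 125*x**3 + 625*x**4/4 + 625*x**5/4 + O(x**6)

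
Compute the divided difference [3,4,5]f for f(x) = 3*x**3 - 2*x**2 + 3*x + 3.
34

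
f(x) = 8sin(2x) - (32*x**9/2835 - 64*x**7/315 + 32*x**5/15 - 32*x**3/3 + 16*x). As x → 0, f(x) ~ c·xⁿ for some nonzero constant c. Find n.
11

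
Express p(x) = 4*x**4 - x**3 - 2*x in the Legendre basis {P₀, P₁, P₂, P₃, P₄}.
(4/5)P₀ + (-13/5)P₁ + (16/7)P₂ + (-2/5)P₃ + (32/35)P₄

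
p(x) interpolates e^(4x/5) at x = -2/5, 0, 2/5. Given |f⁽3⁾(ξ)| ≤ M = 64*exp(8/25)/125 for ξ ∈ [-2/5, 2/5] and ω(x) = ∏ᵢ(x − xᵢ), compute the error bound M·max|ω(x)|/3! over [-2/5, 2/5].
512*sqrt(3)*exp(8/25)/421875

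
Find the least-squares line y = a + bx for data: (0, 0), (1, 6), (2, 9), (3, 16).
a = 1/10, b = 51/10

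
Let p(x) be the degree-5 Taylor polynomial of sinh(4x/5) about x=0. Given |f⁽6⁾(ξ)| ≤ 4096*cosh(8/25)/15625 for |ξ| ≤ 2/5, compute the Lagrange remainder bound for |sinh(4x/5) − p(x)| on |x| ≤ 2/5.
16384*cosh(8/25)/10986328125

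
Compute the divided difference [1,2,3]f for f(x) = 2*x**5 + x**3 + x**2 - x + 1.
187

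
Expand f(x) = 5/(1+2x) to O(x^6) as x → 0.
5 - 10*x + 20*x**2 - 40*x**3 + 80*x**4 - 160*x**5 + O(x**6)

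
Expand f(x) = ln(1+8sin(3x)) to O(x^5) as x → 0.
24*x - 288*x**2 + 4572*x**3 - 82080*x**4 + O(x**5)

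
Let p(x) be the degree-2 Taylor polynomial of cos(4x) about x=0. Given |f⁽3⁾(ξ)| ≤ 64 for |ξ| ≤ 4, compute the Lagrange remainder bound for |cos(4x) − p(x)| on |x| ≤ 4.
2048/3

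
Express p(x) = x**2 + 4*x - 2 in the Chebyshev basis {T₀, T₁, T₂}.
(-3/2)T₀ + (4)T₁ + (1/2)T₂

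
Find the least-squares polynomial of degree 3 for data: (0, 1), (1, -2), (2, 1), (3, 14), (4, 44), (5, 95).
41/42 + (-965/252)x + (1/12)x² + (8/9)x³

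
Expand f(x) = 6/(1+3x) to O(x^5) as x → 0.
6 - 18*x + 54*x**2 - 162*x**3 + 486*x**4 + O(x**5)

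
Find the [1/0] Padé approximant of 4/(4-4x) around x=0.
x + 1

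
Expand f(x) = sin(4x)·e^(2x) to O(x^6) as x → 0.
4*x + 8*x**2 - 8*x**3/3 - 16*x**4 - 152*x**5/15 + O(x**6)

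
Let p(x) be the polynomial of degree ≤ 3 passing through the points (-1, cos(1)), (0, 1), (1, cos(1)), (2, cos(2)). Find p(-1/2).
cos(2)/16 + 15/16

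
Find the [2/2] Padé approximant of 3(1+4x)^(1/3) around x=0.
(112*x**2/9 + 14*x + 3)/(40*x**2/27 + 10*x/3 + 1)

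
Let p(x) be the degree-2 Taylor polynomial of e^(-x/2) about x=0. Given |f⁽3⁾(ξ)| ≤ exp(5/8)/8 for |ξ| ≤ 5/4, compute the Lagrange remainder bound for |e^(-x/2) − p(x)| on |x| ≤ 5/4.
125*exp(5/8)/3072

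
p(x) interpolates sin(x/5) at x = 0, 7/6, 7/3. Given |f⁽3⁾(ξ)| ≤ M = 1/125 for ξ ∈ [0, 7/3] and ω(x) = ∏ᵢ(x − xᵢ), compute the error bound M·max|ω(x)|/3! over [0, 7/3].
343*sqrt(3)/729000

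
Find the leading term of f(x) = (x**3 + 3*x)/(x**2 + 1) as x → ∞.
x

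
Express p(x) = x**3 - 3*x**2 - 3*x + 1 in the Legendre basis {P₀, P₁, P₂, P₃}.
(-12/5)P₁ + (-2)P₂ + (2/5)P₃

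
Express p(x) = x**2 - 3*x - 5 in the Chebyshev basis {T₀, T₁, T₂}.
(-9/2)T₀ + (-3)T₁ + (1/2)T₂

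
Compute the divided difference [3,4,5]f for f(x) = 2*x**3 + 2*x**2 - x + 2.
26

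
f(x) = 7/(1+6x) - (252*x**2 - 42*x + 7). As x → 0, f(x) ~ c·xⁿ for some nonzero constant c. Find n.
3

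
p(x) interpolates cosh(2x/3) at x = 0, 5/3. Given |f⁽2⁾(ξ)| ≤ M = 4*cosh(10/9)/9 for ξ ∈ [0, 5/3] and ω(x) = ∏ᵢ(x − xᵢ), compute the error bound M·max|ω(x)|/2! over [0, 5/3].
25*cosh(10/9)/162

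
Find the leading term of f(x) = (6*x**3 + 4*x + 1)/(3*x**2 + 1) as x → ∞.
2*x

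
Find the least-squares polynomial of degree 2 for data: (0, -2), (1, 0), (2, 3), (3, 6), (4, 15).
-8/5 + x²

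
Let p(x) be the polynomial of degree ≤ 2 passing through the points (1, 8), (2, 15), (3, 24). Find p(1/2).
21/4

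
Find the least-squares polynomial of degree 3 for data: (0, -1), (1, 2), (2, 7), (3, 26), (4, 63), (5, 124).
-47/63 + (337/189)x + (-127/126)x² + (61/54)x³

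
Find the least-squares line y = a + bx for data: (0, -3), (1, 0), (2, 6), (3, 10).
a = -7/2, b = 9/2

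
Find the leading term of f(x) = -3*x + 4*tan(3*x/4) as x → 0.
9*x**3/16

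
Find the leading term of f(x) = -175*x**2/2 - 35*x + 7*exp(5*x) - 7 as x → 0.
875*x**3/6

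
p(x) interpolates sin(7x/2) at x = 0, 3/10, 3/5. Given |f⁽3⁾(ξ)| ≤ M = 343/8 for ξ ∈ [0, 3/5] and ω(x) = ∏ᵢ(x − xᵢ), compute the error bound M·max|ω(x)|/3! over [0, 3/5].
343*sqrt(3)/8000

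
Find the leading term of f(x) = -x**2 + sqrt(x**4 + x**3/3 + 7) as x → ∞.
x/6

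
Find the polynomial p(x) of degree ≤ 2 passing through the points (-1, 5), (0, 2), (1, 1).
x**2 - 2*x + 2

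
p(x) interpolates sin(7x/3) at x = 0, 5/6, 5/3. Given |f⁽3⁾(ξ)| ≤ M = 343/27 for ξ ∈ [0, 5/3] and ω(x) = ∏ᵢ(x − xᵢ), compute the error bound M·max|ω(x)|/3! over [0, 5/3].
42875*sqrt(3)/157464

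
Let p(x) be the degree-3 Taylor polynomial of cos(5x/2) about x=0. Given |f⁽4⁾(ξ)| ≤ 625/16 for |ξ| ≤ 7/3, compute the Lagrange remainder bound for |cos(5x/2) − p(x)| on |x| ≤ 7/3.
1500625/31104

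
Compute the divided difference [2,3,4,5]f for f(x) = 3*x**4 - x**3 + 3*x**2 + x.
41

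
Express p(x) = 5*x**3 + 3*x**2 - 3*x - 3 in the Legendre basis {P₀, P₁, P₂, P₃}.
(-2)P₀ + (2)P₂ + (2)P₃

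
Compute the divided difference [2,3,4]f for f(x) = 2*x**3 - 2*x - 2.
18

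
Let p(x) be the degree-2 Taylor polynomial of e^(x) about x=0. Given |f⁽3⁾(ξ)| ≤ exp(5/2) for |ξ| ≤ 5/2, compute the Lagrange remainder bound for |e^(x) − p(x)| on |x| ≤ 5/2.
125*exp(5/2)/48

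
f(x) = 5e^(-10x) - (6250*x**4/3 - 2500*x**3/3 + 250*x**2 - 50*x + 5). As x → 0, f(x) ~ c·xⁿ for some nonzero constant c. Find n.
5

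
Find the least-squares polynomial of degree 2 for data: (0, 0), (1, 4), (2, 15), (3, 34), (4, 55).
-2/5 + (2)x + (3)x²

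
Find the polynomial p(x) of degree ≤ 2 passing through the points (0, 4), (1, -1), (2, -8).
-x**2 - 4*x + 4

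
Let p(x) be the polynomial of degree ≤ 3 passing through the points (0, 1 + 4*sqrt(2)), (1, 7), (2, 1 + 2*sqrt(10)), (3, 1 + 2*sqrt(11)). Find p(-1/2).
-97/8 - 5*sqrt(11)/8 + 21*sqrt(10)/8 + 35*sqrt(2)/4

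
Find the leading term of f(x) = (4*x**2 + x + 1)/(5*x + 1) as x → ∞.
4*x/5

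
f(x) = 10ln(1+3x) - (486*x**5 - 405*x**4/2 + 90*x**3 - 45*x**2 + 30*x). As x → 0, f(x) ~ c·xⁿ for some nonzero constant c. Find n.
6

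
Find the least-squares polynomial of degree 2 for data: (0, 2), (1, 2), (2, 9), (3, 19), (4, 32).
54/35 + (-41/70)x + (29/14)x²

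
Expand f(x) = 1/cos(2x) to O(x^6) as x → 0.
1 + 2*x**2 + 10*x**4/3 + O(x**6)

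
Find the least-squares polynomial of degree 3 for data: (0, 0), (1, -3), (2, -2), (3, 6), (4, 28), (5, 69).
-2/21 + (-20/9)x + (-26/21)x² + (8/9)x³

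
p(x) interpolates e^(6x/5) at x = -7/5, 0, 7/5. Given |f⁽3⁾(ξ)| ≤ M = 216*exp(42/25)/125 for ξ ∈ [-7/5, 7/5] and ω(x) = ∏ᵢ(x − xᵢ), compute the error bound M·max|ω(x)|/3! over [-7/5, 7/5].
2744*sqrt(3)*exp(42/25)/15625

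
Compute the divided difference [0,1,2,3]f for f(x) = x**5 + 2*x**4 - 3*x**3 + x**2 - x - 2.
34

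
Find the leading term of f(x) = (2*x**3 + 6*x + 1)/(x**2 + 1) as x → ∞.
2*x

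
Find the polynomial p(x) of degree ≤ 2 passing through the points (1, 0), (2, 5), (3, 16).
3*x**2 - 4*x + 1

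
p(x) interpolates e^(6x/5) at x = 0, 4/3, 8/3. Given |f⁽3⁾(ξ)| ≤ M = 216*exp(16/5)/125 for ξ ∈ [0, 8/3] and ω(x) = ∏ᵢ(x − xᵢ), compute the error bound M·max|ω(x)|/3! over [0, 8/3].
512*sqrt(3)*exp(16/5)/3375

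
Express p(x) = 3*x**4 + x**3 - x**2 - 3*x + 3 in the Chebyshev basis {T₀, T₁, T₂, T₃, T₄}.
(29/8)T₀ + (-9/4)T₁ + T₂ + (1/4)T₃ + (3/8)T₄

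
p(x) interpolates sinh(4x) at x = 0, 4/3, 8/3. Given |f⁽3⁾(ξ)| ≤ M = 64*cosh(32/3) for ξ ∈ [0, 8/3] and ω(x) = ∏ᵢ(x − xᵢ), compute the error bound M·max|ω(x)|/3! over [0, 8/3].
4096*sqrt(3)*cosh(32/3)/729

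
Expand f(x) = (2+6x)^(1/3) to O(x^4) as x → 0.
2**(1/3) + 2**(1/3)*x - 2**(1/3)*x**2 + 5*2**(1/3)*x**3/3 + O(x**4)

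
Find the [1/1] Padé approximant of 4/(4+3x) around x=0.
1/(3*x/4 + 1)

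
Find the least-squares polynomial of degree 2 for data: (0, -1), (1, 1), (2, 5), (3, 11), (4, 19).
-1 + x + x²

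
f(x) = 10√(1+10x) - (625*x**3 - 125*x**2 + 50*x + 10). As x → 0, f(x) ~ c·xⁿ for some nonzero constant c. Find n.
4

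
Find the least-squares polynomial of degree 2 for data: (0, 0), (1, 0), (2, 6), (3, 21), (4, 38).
-9/35 + (-181/70)x + (43/14)x²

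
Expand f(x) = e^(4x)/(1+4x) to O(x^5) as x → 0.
1 + 8*x**2 - 64*x**3/3 + 96*x**4 + O(x**5)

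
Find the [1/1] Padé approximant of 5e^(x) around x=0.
(5*x/2 + 5)/(1 - x/2)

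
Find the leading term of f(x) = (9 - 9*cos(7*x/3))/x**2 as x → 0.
49/2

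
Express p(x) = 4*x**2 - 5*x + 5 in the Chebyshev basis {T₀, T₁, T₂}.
(7)T₀ + (-5)T₁ + (2)T₂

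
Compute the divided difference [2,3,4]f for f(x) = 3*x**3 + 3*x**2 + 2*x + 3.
30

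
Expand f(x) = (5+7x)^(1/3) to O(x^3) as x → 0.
5**(1/3) + 7*5**(1/3)*x/15 - 49*5**(1/3)*x**2/225 + O(x**3)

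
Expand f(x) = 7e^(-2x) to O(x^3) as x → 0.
7 - 14*x + 14*x**2 + O(x**3)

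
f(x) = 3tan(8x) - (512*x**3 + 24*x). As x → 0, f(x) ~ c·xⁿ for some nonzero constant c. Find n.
5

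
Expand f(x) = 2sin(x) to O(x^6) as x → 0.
2*x - x**3/3 + x**5/60 + O(x**6)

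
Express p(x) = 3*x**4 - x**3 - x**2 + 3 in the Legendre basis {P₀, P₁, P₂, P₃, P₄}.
(49/15)P₀ + (-3/5)P₁ + (22/21)P₂ + (-2/5)P₃ + (24/35)P₄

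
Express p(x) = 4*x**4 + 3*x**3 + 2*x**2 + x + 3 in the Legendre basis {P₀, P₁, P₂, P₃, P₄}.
(67/15)P₀ + (14/5)P₁ + (76/21)P₂ + (6/5)P₃ + (32/35)P₄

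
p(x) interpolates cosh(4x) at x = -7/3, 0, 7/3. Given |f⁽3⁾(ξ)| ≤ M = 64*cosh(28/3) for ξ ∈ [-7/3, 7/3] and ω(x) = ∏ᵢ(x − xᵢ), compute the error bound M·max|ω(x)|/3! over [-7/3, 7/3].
21952*sqrt(3)*cosh(28/3)/729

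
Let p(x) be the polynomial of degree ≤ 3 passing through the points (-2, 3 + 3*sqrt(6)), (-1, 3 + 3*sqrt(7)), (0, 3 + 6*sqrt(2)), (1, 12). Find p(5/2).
-567*sqrt(2)/8 - 105*sqrt(6)/16 + 993/16 + 405*sqrt(7)/16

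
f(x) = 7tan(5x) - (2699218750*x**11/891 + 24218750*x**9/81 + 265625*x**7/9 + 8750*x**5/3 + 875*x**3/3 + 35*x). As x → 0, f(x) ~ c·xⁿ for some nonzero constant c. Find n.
13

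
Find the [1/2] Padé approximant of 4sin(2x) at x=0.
8*x/(2*x**2/3 + 1)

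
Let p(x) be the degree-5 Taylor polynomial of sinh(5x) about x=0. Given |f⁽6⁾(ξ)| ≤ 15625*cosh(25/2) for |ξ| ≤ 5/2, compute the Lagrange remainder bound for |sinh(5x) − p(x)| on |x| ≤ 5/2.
48828125*cosh(25/2)/9216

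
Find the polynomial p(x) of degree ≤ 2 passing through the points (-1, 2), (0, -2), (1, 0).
3*x**2 - x - 2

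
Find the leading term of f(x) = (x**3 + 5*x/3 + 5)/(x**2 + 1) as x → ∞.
x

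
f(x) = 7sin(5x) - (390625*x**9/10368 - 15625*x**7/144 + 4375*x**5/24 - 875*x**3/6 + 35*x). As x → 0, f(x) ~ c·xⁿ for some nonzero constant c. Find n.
11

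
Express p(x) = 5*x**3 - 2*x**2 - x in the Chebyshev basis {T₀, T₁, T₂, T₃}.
-T₀ + (11/4)T₁ - T₂ + (5/4)T₃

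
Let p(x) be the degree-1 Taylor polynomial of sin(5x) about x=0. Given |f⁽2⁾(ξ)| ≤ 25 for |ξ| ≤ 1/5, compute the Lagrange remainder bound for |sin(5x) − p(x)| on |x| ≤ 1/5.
1/2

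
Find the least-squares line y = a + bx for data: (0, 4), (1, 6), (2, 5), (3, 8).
a = 41/10, b = 11/10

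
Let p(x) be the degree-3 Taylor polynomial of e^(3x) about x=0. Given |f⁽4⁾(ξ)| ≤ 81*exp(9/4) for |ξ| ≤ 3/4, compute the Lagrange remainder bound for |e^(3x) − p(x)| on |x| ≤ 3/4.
2187*exp(9/4)/2048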